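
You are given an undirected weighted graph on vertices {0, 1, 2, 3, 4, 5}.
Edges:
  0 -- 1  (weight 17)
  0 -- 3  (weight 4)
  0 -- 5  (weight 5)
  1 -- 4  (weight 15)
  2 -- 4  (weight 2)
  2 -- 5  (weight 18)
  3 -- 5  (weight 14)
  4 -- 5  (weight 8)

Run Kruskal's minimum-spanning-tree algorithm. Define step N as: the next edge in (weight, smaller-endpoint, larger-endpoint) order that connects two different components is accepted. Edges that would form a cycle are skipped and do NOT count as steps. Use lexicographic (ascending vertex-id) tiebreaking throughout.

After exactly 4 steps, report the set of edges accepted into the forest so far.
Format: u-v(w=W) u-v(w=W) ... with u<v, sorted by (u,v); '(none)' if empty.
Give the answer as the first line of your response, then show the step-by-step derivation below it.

0-3(w=4) 0-5(w=5) 2-4(w=2) 4-5(w=8)

step 1: add edge 2-4 (w=2); MST = {2-4(w=2)}
step 2: add edge 0-3 (w=4); MST = {0-3(w=4) 2-4(w=2)}
step 3: add edge 0-5 (w=5); MST = {0-3(w=4) 0-5(w=5) 2-4(w=2)}
step 4: add edge 4-5 (w=8); MST = {0-3(w=4) 0-5(w=5) 2-4(w=2) 4-5(w=8)}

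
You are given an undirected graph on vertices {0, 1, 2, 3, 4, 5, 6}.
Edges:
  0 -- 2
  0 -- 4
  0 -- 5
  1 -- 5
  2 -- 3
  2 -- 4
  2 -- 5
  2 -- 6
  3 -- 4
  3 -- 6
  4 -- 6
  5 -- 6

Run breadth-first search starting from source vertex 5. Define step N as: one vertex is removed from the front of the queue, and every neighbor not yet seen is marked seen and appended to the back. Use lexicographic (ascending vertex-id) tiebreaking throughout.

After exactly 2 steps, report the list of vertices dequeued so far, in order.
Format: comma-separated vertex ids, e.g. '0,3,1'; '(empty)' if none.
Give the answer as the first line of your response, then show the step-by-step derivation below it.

5,0

step 1: dequeue 5; queue=[0,1,2,6]; order=5
step 2: dequeue 0; queue=[1,2,6,4]; order=5,0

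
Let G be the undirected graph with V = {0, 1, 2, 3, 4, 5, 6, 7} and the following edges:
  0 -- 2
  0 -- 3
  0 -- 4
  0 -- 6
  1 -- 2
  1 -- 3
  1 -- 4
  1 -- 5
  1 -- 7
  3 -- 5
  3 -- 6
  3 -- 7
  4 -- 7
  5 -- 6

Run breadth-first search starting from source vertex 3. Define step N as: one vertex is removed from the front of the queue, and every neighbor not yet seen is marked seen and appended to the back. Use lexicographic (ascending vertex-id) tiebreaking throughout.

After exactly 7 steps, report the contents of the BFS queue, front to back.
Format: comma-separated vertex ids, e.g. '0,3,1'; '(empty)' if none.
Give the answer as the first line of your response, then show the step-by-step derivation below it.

4

step 1: dequeue 3; queue=[0,1,5,6,7]; order=3
step 2: dequeue 0; queue=[1,5,6,7,2,4]; order=3,0
step 3: dequeue 1; queue=[5,6,7,2,4]; order=3,0,1
step 4: dequeue 5; queue=[6,7,2,4]; order=3,0,1,5
step 5: dequeue 6; queue=[7,2,4]; order=3,0,1,5,6
step 6: dequeue 7; queue=[2,4]; order=3,0,1,5,6,7
step 7: dequeue 2; queue=[4]; order=3,0,1,5,6,7,2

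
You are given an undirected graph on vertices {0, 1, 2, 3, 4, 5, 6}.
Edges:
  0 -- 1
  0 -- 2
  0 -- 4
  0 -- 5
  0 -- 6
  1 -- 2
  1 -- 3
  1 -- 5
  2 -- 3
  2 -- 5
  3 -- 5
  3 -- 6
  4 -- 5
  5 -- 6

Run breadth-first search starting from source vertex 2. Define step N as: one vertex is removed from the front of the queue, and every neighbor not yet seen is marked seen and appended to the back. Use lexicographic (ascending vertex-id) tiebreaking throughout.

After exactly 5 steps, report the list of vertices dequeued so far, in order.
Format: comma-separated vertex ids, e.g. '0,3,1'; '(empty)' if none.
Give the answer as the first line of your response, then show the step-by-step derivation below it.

2,0,1,3,5

step 1: dequeue 2; queue=[0,1,3,5]; order=2
step 2: dequeue 0; queue=[1,3,5,4,6]; order=2,0
step 3: dequeue 1; queue=[3,5,4,6]; order=2,0,1
step 4: dequeue 3; queue=[5,4,6]; order=2,0,1,3
step 5: dequeue 5; queue=[4,6]; order=2,0,1,3,5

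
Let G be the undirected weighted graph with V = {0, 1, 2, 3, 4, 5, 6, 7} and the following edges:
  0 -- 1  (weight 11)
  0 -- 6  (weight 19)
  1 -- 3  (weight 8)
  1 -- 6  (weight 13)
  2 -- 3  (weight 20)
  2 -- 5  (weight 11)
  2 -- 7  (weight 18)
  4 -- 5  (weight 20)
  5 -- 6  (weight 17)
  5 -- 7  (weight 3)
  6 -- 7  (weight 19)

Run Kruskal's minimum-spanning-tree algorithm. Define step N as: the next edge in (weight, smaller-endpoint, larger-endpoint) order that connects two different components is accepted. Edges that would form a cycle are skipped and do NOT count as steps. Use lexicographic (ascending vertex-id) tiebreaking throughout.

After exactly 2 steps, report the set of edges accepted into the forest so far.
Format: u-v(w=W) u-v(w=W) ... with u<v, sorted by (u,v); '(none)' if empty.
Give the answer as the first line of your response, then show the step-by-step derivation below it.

1-3(w=8) 5-7(w=3)

step 1: add edge 5-7 (w=3); MST = {5-7(w=3)}
step 2: add edge 1-3 (w=8); MST = {1-3(w=8) 5-7(w=3)}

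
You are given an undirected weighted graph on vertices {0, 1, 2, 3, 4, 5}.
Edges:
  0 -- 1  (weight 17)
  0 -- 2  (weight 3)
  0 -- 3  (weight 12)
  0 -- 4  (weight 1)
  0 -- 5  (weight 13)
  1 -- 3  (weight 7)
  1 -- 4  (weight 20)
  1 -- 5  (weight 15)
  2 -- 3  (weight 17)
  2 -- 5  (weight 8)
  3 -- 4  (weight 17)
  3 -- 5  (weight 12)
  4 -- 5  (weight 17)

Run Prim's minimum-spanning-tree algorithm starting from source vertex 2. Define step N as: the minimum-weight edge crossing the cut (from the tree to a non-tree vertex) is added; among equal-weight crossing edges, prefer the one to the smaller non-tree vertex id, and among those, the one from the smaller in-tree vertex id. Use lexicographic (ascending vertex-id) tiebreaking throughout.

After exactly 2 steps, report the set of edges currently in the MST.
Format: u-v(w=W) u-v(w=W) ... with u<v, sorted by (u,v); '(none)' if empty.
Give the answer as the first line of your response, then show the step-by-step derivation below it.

0-2(w=3) 0-4(w=1)

step 1: add edge 0-2 (w=3); MST = {0-2(w=3)}
step 2: add edge 0-4 (w=1); MST = {0-2(w=3) 0-4(w=1)}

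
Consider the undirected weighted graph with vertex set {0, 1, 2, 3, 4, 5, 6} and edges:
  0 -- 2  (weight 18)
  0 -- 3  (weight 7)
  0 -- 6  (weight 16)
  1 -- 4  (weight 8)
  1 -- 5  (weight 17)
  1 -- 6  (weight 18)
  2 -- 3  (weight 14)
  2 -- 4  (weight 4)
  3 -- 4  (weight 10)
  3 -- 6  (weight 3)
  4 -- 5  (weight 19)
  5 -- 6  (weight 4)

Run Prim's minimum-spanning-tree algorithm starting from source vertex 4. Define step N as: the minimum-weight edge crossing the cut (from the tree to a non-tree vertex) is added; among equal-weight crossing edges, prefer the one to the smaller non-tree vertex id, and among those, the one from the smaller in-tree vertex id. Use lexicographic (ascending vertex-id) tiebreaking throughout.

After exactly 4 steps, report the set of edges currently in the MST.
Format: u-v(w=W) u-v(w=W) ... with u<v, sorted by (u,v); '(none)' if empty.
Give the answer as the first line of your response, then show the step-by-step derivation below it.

1-4(w=8) 2-4(w=4) 3-4(w=10) 3-6(w=3)

step 1: add edge 2-4 (w=4); MST = {2-4(w=4)}
step 2: add edge 1-4 (w=8); MST = {1-4(w=8) 2-4(w=4)}
step 3: add edge 3-4 (w=10); MST = {1-4(w=8) 2-4(w=4) 3-4(w=10)}
step 4: add edge 3-6 (w=3); MST = {1-4(w=8) 2-4(w=4) 3-4(w=10) 3-6(w=3)}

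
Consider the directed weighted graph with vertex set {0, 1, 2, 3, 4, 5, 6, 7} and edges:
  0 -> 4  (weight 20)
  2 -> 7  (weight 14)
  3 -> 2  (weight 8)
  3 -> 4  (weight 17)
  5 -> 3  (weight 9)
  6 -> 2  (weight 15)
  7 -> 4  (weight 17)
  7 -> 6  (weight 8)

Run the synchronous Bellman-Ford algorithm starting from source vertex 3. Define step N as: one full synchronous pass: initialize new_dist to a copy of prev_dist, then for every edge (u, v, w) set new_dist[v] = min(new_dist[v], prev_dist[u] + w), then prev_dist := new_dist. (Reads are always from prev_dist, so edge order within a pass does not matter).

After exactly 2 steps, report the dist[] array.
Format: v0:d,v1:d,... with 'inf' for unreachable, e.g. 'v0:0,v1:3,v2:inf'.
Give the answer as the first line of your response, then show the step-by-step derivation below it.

v0:inf,v1:inf,v2:8,v3:0,v4:17,v5:inf,v6:inf,v7:22

step 1: dist = v0:inf,v1:inf,v2:8,v3:0,v4:17,v5:inf,v6:inf,v7:inf
step 2: dist = v0:inf,v1:inf,v2:8,v3:0,v4:17,v5:inf,v6:inf,v7:22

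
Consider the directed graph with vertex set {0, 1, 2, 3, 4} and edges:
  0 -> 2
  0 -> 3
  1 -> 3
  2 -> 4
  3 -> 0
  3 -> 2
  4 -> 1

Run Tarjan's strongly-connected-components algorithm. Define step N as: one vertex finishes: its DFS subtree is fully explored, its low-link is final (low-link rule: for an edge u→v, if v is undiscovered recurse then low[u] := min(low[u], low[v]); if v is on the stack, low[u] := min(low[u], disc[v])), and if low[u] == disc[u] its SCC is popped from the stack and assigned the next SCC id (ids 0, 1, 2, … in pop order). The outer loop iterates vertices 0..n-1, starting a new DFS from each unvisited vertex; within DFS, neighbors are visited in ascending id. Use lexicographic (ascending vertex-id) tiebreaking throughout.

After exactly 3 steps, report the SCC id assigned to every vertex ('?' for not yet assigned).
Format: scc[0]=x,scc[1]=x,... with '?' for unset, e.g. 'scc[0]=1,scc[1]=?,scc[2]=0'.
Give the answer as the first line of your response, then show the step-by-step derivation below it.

scc[0]=?,scc[1]=?,scc[2]=?,scc[3]=?,scc[4]=?

step 1: low=(low[0]=0,low[1]=3,low[2]=1,low[3]=0,low[4]=2); scc=(scc[0]=?,scc[1]=?,scc[2]=?,scc[3]=?,scc[4]=?)
step 2: low=(low[0]=0,low[1]=0,low[2]=1,low[3]=0,low[4]=2); scc=(scc[0]=?,scc[1]=?,scc[2]=?,scc[3]=?,scc[4]=?)
step 3: low=(low[0]=0,low[1]=0,low[2]=1,low[3]=0,low[4]=0); scc=(scc[0]=?,scc[1]=?,scc[2]=?,scc[3]=?,scc[4]=?)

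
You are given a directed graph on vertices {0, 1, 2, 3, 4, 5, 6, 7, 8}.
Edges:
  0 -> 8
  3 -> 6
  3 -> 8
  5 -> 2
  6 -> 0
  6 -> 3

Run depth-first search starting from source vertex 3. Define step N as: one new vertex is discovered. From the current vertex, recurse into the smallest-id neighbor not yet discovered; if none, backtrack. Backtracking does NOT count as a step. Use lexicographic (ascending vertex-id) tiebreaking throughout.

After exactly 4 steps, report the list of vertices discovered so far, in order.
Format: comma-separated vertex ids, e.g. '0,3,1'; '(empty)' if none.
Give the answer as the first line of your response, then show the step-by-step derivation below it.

3,6,0,8

step 1: discover 3; path=3; order=3
step 2: discover 6; path=3>6; order=3,6
step 3: discover 0; path=3>6>0; order=3,6,0
step 4: discover 8; path=3>6>0>8; order=3,6,0,8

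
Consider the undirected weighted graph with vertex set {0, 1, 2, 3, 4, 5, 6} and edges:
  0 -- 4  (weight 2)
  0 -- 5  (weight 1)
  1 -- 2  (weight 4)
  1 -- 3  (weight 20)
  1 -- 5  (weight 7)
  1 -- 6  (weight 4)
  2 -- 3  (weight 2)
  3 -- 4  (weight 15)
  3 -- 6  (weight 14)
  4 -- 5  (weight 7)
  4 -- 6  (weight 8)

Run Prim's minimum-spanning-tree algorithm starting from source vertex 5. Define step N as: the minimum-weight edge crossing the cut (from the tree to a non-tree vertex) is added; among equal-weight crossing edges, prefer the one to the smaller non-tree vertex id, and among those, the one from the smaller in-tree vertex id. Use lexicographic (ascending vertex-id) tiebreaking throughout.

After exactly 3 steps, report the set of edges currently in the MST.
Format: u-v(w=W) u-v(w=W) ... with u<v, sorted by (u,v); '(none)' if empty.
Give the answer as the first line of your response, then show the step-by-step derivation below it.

0-4(w=2) 0-5(w=1) 1-5(w=7)

step 1: add edge 0-5 (w=1); MST = {0-5(w=1)}
step 2: add edge 0-4 (w=2); MST = {0-4(w=2) 0-5(w=1)}
step 3: add edge 1-5 (w=7); MST = {0-4(w=2) 0-5(w=1) 1-5(w=7)}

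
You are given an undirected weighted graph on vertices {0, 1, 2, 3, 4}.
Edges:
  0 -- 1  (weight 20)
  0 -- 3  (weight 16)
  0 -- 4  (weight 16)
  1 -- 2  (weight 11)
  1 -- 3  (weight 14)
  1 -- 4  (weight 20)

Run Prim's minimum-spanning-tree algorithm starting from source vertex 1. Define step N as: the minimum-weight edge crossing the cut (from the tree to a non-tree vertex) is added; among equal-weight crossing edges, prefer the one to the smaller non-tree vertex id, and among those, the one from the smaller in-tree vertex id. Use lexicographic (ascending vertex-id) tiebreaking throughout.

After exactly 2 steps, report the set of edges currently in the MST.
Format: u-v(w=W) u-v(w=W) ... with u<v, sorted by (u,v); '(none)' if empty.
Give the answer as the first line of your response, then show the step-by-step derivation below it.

1-2(w=11) 1-3(w=14)

step 1: add edge 1-2 (w=11); MST = {1-2(w=11)}
step 2: add edge 1-3 (w=14); MST = {1-2(w=11) 1-3(w=14)}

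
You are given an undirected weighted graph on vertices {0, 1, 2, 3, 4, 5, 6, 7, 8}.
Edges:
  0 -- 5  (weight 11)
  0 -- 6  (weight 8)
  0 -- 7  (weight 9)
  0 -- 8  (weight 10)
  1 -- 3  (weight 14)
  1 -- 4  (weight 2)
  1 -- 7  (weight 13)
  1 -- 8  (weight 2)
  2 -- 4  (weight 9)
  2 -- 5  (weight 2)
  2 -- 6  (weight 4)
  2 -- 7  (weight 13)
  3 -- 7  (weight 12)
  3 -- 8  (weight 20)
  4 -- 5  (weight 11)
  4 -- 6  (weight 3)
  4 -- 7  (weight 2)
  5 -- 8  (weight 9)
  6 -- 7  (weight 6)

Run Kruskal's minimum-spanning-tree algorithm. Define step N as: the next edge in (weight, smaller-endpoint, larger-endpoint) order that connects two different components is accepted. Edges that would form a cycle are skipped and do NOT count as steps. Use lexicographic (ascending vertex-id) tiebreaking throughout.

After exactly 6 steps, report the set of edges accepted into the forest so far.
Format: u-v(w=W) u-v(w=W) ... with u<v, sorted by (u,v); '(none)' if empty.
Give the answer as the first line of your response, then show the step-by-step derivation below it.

1-4(w=2) 1-8(w=2) 2-5(w=2) 2-6(w=4) 4-6(w=3) 4-7(w=2)

step 1: add edge 1-4 (w=2); MST = {1-4(w=2)}
step 2: add edge 1-8 (w=2); MST = {1-4(w=2) 1-8(w=2)}
step 3: add edge 2-5 (w=2); MST = {1-4(w=2) 1-8(w=2) 2-5(w=2)}
step 4: add edge 4-7 (w=2); MST = {1-4(w=2) 1-8(w=2) 2-5(w=2) 4-7(w=2)}
step 5: add edge 4-6 (w=3); MST = {1-4(w=2) 1-8(w=2) 2-5(w=2) 4-6(w=3) 4-7(w=2)}
step 6: add edge 2-6 (w=4); MST = {1-4(w=2) 1-8(w=2) 2-5(w=2) 2-6(w=4) 4-6(w=3) 4-7(w=2)}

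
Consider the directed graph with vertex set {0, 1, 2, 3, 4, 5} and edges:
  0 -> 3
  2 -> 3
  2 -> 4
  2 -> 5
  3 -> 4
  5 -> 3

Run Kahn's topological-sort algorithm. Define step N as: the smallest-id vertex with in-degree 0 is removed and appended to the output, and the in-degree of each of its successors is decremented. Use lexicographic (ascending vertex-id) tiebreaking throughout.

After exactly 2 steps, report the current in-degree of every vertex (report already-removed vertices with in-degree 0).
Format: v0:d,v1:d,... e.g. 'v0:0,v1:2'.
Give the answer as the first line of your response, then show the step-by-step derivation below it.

v0:0,v1:0,v2:0,v3:2,v4:2,v5:1

step 1: output 0; order=[0]; indeg=(0,0,0,2,2,1)
step 2: output 1; order=[0,1]; indeg=(0,0,0,2,2,1)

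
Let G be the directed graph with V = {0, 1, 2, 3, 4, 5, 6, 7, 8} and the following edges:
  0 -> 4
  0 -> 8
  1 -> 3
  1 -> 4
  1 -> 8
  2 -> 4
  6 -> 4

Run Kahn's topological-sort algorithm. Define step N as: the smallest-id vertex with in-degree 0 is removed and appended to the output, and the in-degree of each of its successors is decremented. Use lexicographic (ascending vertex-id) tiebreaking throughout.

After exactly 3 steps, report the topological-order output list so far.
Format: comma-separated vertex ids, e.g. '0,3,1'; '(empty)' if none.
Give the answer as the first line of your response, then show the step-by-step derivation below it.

0,1,2

step 1: output 0; order=[0]; indeg=(0,0,0,1,3,0,0,0,1)
step 2: output 1; order=[0,1]; indeg=(0,0,0,0,2,0,0,0,0)
step 3: output 2; order=[0,1,2]; indeg=(0,0,0,0,1,0,0,0,0)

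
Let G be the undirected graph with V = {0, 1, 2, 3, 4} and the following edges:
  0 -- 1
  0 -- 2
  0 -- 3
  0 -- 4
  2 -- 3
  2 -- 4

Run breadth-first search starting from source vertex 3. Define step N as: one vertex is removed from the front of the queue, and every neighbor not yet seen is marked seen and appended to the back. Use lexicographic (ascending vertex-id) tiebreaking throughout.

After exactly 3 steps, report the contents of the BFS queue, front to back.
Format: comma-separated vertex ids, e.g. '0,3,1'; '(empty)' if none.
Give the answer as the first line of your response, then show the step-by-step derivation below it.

1,4

step 1: dequeue 3; queue=[0,2]; order=3
step 2: dequeue 0; queue=[2,1,4]; order=3,0
step 3: dequeue 2; queue=[1,4]; order=3,0,2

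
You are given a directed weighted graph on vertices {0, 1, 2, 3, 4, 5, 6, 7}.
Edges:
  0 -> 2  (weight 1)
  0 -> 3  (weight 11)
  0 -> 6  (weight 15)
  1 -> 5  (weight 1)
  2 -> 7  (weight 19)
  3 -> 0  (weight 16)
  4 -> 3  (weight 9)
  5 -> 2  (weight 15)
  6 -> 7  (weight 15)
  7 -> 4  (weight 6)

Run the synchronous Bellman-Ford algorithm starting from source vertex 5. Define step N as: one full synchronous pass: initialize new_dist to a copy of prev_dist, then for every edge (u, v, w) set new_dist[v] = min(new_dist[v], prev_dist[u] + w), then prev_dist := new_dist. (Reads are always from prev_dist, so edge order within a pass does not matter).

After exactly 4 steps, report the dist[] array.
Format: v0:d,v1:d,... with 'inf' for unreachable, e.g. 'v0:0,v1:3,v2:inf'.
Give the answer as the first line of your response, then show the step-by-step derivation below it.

v0:inf,v1:inf,v2:15,v3:49,v4:40,v5:0,v6:inf,v7:34

step 1: dist = v0:inf,v1:inf,v2:15,v3:inf,v4:inf,v5:0,v6:inf,v7:inf
step 2: dist = v0:inf,v1:inf,v2:15,v3:inf,v4:inf,v5:0,v6:inf,v7:34
step 3: dist = v0:inf,v1:inf,v2:15,v3:inf,v4:40,v5:0,v6:inf,v7:34
step 4: dist = v0:inf,v1:inf,v2:15,v3:49,v4:40,v5:0,v6:inf,v7:34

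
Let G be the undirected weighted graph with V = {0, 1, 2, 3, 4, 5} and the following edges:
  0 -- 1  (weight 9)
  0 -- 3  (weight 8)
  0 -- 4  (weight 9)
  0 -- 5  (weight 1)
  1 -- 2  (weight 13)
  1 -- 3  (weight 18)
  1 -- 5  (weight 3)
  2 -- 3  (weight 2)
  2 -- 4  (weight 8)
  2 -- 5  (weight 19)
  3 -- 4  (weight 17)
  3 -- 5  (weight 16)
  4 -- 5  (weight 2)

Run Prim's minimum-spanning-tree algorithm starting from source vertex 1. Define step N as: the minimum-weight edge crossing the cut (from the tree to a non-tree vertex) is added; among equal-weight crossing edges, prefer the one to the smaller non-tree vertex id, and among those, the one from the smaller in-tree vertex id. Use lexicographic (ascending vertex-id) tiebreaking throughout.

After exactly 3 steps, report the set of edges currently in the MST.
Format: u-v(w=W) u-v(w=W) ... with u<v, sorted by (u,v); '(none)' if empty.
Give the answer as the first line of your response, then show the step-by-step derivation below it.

0-5(w=1) 1-5(w=3) 4-5(w=2)

step 1: add edge 1-5 (w=3); MST = {1-5(w=3)}
step 2: add edge 0-5 (w=1); MST = {0-5(w=1) 1-5(w=3)}
step 3: add edge 4-5 (w=2); MST = {0-5(w=1) 1-5(w=3) 4-5(w=2)}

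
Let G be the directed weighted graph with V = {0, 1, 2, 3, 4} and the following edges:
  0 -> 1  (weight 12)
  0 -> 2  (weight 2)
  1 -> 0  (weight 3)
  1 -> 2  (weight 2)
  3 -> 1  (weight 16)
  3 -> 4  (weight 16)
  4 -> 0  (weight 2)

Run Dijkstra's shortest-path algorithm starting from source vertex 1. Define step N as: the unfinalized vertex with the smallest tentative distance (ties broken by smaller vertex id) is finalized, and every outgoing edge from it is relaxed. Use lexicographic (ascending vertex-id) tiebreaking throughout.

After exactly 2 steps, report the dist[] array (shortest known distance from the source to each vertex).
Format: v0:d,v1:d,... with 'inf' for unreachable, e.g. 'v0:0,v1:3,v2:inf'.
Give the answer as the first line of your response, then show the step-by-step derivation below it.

v0:3,v1:0,v2:2,v3:inf,v4:inf

step 1: dist = v0:3,v1:0,v2:2,v3:inf,v4:inf
step 2: dist = v0:3,v1:0,v2:2,v3:inf,v4:inf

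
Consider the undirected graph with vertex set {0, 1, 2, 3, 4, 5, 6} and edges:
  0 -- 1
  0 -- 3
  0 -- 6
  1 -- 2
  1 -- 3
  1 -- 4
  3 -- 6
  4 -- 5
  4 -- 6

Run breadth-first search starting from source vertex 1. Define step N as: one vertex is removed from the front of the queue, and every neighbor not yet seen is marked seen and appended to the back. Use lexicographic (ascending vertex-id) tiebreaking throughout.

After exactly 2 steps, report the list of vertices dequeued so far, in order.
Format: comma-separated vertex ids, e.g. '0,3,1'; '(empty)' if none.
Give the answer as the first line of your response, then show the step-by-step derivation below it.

1,0

step 1: dequeue 1; queue=[0,2,3,4]; order=1
step 2: dequeue 0; queue=[2,3,4,6]; order=1,0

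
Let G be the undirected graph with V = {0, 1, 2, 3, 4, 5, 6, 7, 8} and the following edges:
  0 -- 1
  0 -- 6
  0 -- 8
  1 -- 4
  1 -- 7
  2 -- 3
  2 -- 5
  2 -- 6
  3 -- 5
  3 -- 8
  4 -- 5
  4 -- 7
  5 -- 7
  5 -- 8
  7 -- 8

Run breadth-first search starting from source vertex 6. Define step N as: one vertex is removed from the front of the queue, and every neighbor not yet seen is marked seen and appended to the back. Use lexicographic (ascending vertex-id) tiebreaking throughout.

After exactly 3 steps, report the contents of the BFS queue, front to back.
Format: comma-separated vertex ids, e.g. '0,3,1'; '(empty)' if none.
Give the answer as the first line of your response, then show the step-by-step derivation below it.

1,8,3,5

step 1: dequeue 6; queue=[0,2]; order=6
step 2: dequeue 0; queue=[2,1,8]; order=6,0
step 3: dequeue 2; queue=[1,8,3,5]; order=6,0,2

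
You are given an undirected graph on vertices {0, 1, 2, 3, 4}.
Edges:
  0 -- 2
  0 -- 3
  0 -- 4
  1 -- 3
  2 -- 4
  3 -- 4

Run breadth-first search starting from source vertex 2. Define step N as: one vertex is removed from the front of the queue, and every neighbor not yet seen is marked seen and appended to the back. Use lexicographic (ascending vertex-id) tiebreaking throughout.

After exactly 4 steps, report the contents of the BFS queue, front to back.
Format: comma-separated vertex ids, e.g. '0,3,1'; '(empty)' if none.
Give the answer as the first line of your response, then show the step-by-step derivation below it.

1

step 1: dequeue 2; queue=[0,4]; order=2
step 2: dequeue 0; queue=[4,3]; order=2,0
step 3: dequeue 4; queue=[3]; order=2,0,4
step 4: dequeue 3; queue=[1]; order=2,0,4,3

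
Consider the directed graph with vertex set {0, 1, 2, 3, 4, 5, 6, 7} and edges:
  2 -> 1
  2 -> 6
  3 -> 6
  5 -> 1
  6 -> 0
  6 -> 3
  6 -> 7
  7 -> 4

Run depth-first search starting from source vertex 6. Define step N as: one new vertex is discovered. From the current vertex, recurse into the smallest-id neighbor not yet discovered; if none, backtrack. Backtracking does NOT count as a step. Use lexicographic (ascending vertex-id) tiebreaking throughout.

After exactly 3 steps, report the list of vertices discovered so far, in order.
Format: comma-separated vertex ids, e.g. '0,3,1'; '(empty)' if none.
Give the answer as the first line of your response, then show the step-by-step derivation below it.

6,0,3

step 1: discover 6; path=6; order=6
step 2: discover 0; path=6>0; order=6,0
step 3: discover 3; path=6>3; order=6,0,3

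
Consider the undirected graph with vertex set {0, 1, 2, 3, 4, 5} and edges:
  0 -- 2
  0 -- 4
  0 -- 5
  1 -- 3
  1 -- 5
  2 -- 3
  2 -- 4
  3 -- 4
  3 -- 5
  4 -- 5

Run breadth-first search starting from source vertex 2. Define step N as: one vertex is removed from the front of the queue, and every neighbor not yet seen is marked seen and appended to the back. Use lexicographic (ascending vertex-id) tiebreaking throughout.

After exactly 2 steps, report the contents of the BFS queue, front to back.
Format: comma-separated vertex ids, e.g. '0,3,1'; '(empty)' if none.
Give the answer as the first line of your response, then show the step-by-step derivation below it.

3,4,5

step 1: dequeue 2; queue=[0,3,4]; order=2
step 2: dequeue 0; queue=[3,4,5]; order=2,0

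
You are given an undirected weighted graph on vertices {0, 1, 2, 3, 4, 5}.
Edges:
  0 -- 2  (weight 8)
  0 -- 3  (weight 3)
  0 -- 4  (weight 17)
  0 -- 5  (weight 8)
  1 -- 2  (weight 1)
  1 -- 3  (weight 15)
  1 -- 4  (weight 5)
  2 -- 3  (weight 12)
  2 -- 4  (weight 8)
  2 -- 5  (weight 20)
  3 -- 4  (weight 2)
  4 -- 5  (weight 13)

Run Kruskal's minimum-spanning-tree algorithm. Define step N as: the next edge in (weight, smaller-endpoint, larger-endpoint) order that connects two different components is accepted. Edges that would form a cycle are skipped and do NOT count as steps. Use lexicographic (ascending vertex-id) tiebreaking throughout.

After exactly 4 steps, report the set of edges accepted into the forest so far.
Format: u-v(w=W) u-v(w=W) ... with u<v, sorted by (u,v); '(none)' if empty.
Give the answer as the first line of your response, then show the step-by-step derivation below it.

0-3(w=3) 1-2(w=1) 1-4(w=5) 3-4(w=2)

step 1: add edge 1-2 (w=1); MST = {1-2(w=1)}
step 2: add edge 3-4 (w=2); MST = {1-2(w=1) 3-4(w=2)}
step 3: add edge 0-3 (w=3); MST = {0-3(w=3) 1-2(w=1) 3-4(w=2)}
step 4: add edge 1-4 (w=5); MST = {0-3(w=3) 1-2(w=1) 1-4(w=5) 3-4(w=2)}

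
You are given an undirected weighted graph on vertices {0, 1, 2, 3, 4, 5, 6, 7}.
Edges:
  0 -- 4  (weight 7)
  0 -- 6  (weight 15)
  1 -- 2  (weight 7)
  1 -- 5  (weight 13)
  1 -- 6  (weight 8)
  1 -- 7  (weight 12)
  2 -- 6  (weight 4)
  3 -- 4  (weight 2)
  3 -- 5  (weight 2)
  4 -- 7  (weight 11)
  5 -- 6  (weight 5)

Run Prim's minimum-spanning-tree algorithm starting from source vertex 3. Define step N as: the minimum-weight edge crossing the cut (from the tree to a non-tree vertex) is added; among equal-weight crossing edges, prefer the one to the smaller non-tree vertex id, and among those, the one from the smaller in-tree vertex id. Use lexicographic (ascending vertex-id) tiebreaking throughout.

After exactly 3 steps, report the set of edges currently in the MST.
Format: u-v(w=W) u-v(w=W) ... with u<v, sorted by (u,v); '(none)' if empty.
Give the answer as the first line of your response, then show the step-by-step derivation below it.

3-4(w=2) 3-5(w=2) 5-6(w=5)

step 1: add edge 3-4 (w=2); MST = {3-4(w=2)}
step 2: add edge 3-5 (w=2); MST = {3-4(w=2) 3-5(w=2)}
step 3: add edge 5-6 (w=5); MST = {3-4(w=2) 3-5(w=2) 5-6(w=5)}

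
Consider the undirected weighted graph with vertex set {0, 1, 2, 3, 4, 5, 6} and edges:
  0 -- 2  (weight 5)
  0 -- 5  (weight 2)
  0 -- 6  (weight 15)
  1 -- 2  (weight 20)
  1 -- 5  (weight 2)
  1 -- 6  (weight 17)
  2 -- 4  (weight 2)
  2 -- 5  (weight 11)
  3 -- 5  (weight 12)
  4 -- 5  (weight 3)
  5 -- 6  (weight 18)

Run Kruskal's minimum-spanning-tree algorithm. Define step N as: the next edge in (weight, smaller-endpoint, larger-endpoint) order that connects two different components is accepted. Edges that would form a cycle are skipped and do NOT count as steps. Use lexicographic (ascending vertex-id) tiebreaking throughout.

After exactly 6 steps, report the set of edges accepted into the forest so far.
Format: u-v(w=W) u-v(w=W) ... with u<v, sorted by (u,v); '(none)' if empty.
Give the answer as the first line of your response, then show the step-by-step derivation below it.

0-5(w=2) 0-6(w=15) 1-5(w=2) 2-4(w=2) 3-5(w=12) 4-5(w=3)

step 1: add edge 0-5 (w=2); MST = {0-5(w=2)}
step 2: add edge 1-5 (w=2); MST = {0-5(w=2) 1-5(w=2)}
step 3: add edge 2-4 (w=2); MST = {0-5(w=2) 1-5(w=2) 2-4(w=2)}
step 4: add edge 4-5 (w=3); MST = {0-5(w=2) 1-5(w=2) 2-4(w=2) 4-5(w=3)}
step 5: add edge 3-5 (w=12); MST = {0-5(w=2) 1-5(w=2) 2-4(w=2) 3-5(w=12) 4-5(w=3)}
step 6: add edge 0-6 (w=15); MST = {0-5(w=2) 0-6(w=15) 1-5(w=2) 2-4(w=2) 3-5(w=12) 4-5(w=3)}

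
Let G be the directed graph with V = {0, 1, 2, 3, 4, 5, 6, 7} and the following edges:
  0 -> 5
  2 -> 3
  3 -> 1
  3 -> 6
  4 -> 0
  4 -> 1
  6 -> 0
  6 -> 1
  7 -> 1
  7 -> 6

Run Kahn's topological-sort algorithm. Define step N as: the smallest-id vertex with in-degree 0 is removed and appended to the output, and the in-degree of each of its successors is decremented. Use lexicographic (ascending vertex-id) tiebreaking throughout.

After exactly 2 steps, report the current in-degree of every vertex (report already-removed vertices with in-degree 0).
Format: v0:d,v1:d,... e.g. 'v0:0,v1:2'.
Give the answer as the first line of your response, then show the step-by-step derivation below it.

v0:2,v1:3,v2:0,v3:0,v4:0,v5:1,v6:1,v7:0

step 1: output 2; order=[2]; indeg=(2,4,0,0,0,1,2,0)
step 2: output 3; order=[2,3]; indeg=(2,3,0,0,0,1,1,0)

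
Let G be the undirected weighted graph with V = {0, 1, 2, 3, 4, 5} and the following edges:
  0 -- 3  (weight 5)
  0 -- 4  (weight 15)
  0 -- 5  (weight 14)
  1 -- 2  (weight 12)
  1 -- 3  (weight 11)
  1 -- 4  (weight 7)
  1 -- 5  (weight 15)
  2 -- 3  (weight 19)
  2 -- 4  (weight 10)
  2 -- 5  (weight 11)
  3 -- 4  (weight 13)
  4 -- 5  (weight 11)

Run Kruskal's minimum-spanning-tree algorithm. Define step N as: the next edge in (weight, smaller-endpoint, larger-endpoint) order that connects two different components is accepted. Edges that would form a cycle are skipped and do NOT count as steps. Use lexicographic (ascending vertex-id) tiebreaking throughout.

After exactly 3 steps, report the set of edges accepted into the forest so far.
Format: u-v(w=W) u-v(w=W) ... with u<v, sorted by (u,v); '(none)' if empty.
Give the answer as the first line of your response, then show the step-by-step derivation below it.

0-3(w=5) 1-4(w=7) 2-4(w=10)

step 1: add edge 0-3 (w=5); MST = {0-3(w=5)}
step 2: add edge 1-4 (w=7); MST = {0-3(w=5) 1-4(w=7)}
step 3: add edge 2-4 (w=10); MST = {0-3(w=5) 1-4(w=7) 2-4(w=10)}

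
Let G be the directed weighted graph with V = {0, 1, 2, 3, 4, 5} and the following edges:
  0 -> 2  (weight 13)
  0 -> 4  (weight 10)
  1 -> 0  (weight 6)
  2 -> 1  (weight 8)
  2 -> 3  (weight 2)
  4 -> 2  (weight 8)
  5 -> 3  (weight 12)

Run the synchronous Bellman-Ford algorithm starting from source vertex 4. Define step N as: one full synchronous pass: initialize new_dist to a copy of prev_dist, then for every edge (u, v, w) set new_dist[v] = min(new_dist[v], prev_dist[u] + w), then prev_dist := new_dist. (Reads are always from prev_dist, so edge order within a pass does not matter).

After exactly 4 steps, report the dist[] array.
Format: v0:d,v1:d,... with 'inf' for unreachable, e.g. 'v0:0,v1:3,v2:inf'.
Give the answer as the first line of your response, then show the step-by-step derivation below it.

v0:22,v1:16,v2:8,v3:10,v4:0,v5:inf

step 1: dist = v0:inf,v1:inf,v2:8,v3:inf,v4:0,v5:inf
step 2: dist = v0:inf,v1:16,v2:8,v3:10,v4:0,v5:inf
step 3: dist = v0:22,v1:16,v2:8,v3:10,v4:0,v5:inf
step 4: dist = v0:22,v1:16,v2:8,v3:10,v4:0,v5:inf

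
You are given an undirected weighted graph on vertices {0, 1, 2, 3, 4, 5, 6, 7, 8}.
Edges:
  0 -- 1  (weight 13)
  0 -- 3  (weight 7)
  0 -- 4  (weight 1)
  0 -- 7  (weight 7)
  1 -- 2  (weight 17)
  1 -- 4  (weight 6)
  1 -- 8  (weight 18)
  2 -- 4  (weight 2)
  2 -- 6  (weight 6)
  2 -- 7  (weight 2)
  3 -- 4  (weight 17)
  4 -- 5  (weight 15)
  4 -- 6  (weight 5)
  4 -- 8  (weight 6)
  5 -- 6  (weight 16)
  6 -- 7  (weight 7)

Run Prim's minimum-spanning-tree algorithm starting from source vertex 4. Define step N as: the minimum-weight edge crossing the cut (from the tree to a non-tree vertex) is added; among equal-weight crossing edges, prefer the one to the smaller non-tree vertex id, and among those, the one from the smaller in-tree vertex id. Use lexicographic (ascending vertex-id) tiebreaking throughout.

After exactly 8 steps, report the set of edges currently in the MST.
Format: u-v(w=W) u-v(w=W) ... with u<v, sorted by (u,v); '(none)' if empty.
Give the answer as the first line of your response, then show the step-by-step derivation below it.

0-3(w=7) 0-4(w=1) 1-4(w=6) 2-4(w=2) 2-7(w=2) 4-5(w=15) 4-6(w=5) 4-8(w=6)

step 1: add edge 0-4 (w=1); MST = {0-4(w=1)}
step 2: add edge 2-4 (w=2); MST = {0-4(w=1) 2-4(w=2)}
step 3: add edge 2-7 (w=2); MST = {0-4(w=1) 2-4(w=2) 2-7(w=2)}
step 4: add edge 4-6 (w=5); MST = {0-4(w=1) 2-4(w=2) 2-7(w=2) 4-6(w=5)}
step 5: add edge 1-4 (w=6); MST = {0-4(w=1) 1-4(w=6) 2-4(w=2) 2-7(w=2) 4-6(w=5)}
step 6: add edge 4-8 (w=6); MST = {0-4(w=1) 1-4(w=6) 2-4(w=2) 2-7(w=2) 4-6(w=5) 4-8(w=6)}
step 7: add edge 0-3 (w=7); MST = {0-3(w=7) 0-4(w=1) 1-4(w=6) 2-4(w=2) 2-7(w=2) 4-6(w=5) 4-8(w=6)}
step 8: add edge 4-5 (w=15); MST = {0-3(w=7) 0-4(w=1) 1-4(w=6) 2-4(w=2) 2-7(w=2) 4-5(w=15) 4-6(w=5) 4-8(w=6)}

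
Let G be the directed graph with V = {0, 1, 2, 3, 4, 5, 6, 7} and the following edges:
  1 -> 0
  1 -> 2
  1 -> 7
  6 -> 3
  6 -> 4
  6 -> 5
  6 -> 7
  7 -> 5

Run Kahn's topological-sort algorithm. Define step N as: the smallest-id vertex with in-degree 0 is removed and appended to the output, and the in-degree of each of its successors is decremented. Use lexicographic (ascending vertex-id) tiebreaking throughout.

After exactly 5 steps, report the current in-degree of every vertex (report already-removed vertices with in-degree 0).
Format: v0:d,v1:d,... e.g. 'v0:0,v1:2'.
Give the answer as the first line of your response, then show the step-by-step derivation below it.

v0:0,v1:0,v2:0,v3:0,v4:0,v5:1,v6:0,v7:0

step 1: output 1; order=[1]; indeg=(0,0,0,1,1,2,0,1)
step 2: output 0; order=[1,0]; indeg=(0,0,0,1,1,2,0,1)
step 3: output 2; order=[1,0,2]; indeg=(0,0,0,1,1,2,0,1)
step 4: output 6; order=[1,0,2,6]; indeg=(0,0,0,0,0,1,0,0)
step 5: output 3; order=[1,0,2,6,3]; indeg=(0,0,0,0,0,1,0,0)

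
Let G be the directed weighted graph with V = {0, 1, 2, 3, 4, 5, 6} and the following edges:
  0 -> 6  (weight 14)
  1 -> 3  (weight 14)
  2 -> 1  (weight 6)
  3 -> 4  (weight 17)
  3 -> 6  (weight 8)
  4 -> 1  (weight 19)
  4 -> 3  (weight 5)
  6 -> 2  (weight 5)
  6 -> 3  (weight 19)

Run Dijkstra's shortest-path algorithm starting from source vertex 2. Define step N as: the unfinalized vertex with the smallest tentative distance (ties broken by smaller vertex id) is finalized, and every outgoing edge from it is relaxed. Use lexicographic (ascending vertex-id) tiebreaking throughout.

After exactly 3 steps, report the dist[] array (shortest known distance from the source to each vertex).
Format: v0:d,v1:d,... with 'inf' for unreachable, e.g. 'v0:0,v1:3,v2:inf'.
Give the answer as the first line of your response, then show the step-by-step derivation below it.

v0:inf,v1:6,v2:0,v3:20,v4:37,v5:inf,v6:28

step 1: dist = v0:inf,v1:6,v2:0,v3:inf,v4:inf,v5:inf,v6:inf
step 2: dist = v0:inf,v1:6,v2:0,v3:20,v4:inf,v5:inf,v6:inf
step 3: dist = v0:inf,v1:6,v2:0,v3:20,v4:37,v5:inf,v6:28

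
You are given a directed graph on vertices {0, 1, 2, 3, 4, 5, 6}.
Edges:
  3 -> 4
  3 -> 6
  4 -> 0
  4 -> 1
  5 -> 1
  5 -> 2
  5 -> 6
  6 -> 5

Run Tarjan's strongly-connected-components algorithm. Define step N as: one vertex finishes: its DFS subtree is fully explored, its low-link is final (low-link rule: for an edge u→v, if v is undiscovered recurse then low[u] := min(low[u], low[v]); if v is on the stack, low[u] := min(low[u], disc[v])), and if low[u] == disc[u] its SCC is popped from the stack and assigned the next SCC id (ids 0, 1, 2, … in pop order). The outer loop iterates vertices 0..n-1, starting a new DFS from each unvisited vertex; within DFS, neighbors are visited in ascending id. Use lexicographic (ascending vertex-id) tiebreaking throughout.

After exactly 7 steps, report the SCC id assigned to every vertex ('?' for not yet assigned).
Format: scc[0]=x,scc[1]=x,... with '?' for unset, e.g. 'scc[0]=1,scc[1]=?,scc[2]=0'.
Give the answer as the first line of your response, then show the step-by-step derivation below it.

scc[0]=0,scc[1]=1,scc[2]=2,scc[3]=5,scc[4]=3,scc[5]=4,scc[6]=4

step 1: low=(low[0]=0,low[1]=?,low[2]=?,low[3]=?,low[4]=?,low[5]=?,low[6]=?); scc=(scc[0]=0,scc[1]=?,scc[2]=?,scc[3]=?,scc[4]=?,scc[5]=?,scc[6]=?)
step 2: low=(low[0]=0,low[1]=1,low[2]=?,low[3]=?,low[4]=?,low[5]=?,low[6]=?); scc=(scc[0]=0,scc[1]=1,scc[2]=?,scc[3]=?,scc[4]=?,scc[5]=?,scc[6]=?)
step 3: low=(low[0]=0,low[1]=1,low[2]=2,low[3]=?,low[4]=?,low[5]=?,low[6]=?); scc=(scc[0]=0,scc[1]=1,scc[2]=2,scc[3]=?,scc[4]=?,scc[5]=?,scc[6]=?)
step 4: low=(low[0]=0,low[1]=1,low[2]=2,low[3]=3,low[4]=4,low[5]=?,low[6]=?); scc=(scc[0]=0,scc[1]=1,scc[2]=2,scc[3]=?,scc[4]=3,scc[5]=?,scc[6]=?)
step 5: low=(low[0]=0,low[1]=1,low[2]=2,low[3]=3,low[4]=4,low[5]=5,low[6]=5); scc=(scc[0]=0,scc[1]=1,scc[2]=2,scc[3]=?,scc[4]=3,scc[5]=?,scc[6]=?)
step 6: low=(low[0]=0,low[1]=1,low[2]=2,low[3]=3,low[4]=4,low[5]=5,low[6]=5); scc=(scc[0]=0,scc[1]=1,scc[2]=2,scc[3]=?,scc[4]=3,scc[5]=4,scc[6]=4)
step 7: low=(low[0]=0,low[1]=1,low[2]=2,low[3]=3,low[4]=4,low[5]=5,low[6]=5); scc=(scc[0]=0,scc[1]=1,scc[2]=2,scc[3]=5,scc[4]=3,scc[5]=4,scc[6]=4)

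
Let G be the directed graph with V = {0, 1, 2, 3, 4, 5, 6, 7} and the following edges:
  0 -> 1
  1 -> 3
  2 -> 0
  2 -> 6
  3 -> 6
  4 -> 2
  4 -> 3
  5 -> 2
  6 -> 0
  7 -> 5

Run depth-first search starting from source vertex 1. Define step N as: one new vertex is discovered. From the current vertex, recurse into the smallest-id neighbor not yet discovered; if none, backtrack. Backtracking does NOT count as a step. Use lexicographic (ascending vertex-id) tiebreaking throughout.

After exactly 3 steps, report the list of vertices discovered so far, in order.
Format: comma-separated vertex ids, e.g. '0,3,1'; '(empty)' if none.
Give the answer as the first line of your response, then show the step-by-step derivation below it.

1,3,6

step 1: discover 1; path=1; order=1
step 2: discover 3; path=1>3; order=1,3
step 3: discover 6; path=1>3>6; order=1,3,6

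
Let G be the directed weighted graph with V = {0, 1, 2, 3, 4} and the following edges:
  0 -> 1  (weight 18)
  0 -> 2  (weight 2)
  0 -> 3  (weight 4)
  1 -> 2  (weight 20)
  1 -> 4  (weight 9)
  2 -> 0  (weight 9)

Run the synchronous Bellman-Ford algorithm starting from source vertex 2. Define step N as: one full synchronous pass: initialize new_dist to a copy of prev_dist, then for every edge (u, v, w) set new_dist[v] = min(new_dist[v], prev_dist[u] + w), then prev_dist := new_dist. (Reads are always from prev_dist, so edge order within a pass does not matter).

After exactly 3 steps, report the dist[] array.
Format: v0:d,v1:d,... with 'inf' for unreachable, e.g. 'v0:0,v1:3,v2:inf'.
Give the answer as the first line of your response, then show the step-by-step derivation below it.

v0:9,v1:27,v2:0,v3:13,v4:36

step 1: dist = v0:9,v1:inf,v2:0,v3:inf,v4:inf
step 2: dist = v0:9,v1:27,v2:0,v3:13,v4:inf
step 3: dist = v0:9,v1:27,v2:0,v3:13,v4:36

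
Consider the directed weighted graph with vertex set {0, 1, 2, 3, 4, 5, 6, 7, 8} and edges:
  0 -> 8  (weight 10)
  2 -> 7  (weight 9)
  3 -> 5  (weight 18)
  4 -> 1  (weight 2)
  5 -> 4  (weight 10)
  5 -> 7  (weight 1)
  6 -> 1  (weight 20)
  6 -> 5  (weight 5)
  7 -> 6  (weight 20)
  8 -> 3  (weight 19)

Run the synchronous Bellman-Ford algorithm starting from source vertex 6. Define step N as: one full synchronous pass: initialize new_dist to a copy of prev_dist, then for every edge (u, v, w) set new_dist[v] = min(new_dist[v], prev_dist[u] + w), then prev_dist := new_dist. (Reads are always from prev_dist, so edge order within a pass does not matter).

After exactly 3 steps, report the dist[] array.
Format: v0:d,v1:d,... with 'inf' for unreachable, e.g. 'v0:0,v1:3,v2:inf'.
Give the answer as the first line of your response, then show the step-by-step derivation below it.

v0:inf,v1:17,v2:inf,v3:inf,v4:15,v5:5,v6:0,v7:6,v8:inf

step 1: dist = v0:inf,v1:20,v2:inf,v3:inf,v4:inf,v5:5,v6:0,v7:inf,v8:inf
step 2: dist = v0:inf,v1:20,v2:inf,v3:inf,v4:15,v5:5,v6:0,v7:6,v8:inf
step 3: dist = v0:inf,v1:17,v2:inf,v3:inf,v4:15,v5:5,v6:0,v7:6,v8:inf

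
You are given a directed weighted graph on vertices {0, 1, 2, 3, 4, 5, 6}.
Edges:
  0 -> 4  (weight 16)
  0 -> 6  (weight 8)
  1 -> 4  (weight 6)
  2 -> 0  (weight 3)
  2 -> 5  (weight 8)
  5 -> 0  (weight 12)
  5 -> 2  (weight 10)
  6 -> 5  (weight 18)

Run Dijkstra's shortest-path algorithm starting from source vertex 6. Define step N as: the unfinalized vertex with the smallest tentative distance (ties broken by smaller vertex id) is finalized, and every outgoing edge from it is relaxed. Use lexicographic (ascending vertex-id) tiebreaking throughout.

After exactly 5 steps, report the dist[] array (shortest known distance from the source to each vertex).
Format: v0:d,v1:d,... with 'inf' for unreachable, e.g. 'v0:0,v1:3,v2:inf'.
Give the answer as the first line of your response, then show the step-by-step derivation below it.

v0:30,v1:inf,v2:28,v3:inf,v4:46,v5:18,v6:0

step 1: dist = v0:inf,v1:inf,v2:inf,v3:inf,v4:inf,v5:18,v6:0
step 2: dist = v0:30,v1:inf,v2:28,v3:inf,v4:inf,v5:18,v6:0
step 3: dist = v0:30,v1:inf,v2:28,v3:inf,v4:inf,v5:18,v6:0
step 4: dist = v0:30,v1:inf,v2:28,v3:inf,v4:46,v5:18,v6:0
step 5: dist = v0:30,v1:inf,v2:28,v3:inf,v4:46,v5:18,v6:0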